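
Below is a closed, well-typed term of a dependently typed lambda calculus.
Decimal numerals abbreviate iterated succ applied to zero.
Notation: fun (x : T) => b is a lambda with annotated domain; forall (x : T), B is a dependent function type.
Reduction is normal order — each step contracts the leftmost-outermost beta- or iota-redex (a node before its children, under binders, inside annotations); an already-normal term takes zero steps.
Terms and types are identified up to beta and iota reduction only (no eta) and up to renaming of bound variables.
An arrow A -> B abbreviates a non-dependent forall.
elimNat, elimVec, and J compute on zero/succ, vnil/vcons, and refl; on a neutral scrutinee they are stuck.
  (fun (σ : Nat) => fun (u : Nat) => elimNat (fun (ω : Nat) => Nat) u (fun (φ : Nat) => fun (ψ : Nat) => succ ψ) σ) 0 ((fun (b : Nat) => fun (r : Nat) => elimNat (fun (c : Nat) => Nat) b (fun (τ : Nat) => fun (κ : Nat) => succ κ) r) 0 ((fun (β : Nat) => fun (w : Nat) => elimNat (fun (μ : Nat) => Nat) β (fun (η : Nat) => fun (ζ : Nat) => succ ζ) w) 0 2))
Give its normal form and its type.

resulting normal form:
  2
type:
  Nat
observation: the leftmost-outermost redex is a beta-redex, and normalization takes 21 steps.


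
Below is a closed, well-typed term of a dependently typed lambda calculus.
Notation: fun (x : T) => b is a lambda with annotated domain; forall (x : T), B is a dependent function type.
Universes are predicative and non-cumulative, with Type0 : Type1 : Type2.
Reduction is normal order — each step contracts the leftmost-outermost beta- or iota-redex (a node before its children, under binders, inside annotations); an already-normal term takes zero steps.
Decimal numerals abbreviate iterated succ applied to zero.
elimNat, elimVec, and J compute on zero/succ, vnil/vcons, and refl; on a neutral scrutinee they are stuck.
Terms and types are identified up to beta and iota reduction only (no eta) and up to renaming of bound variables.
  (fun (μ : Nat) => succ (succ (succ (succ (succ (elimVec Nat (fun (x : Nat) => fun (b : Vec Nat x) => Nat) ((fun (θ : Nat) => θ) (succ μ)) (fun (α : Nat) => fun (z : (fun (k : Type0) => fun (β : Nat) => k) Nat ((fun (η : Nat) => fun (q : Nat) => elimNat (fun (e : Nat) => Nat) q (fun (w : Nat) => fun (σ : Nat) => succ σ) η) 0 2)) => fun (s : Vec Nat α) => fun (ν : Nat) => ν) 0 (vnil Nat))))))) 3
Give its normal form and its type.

normal form:
  9
the term's type:
  Nat
observation: normalization takes exactly 3 steps under the normal-order strategy.


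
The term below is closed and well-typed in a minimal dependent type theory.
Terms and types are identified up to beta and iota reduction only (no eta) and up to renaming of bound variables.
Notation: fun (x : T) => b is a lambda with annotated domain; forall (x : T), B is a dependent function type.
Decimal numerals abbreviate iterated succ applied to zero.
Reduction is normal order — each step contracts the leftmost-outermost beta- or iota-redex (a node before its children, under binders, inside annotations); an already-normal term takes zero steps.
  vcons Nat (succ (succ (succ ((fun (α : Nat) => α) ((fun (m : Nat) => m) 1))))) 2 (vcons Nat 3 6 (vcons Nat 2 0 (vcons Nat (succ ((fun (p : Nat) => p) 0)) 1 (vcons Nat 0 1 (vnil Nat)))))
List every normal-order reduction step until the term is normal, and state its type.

normal-order reduction sequence:
  vcons Nat (succ (succ (succ ((fun (α : Nat) => α) ((fun (m : Nat) => m) 1))))) 2 (vcons Nat 3 6 (vcons Nat 2 0 (vcons Nat (succ ((fun (p : Nat) => p) 0)) 1 (vcons Nat 0 1 (vnil Nat)))))
  ~> vcons Nat (succ (succ (succ ((fun (α : Nat) => α) 1)))) 2 (vcons Nat 3 6 (vcons Nat 2 0 (vcons Nat (succ ((fun (m : Nat) => m) 0)) 1 (vcons Nat 0 1 (vnil Nat)))))
  ~> vcons Nat 4 2 (vcons Nat 3 6 (vcons Nat 2 0 (vcons Nat (succ ((fun (α : Nat) => α) 0)) 1 (vcons Nat 0 1 (vnil Nat)))))
  ~> vcons Nat 4 2 (vcons Nat 3 6 (vcons Nat 2 0 (vcons Nat 1 1 (vcons Nat 0 1 (vnil Nat)))))
type:
  Vec Nat 5


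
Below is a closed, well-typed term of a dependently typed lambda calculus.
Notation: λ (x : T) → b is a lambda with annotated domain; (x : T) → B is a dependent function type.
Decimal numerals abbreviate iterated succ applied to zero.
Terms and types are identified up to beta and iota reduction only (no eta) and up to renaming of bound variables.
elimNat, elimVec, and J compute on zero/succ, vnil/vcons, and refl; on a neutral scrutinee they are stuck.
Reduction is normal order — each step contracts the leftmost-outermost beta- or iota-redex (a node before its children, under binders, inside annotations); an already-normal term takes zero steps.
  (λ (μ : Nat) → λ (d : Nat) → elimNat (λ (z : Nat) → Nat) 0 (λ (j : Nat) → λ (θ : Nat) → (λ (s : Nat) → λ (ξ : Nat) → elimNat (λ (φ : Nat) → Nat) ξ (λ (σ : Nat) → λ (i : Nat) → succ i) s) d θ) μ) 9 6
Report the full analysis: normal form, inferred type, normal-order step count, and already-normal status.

normal form:
  54
the term's type:
  Nat
reduction steps (normal order): 219
already normal: no
first redex: a beta-redex


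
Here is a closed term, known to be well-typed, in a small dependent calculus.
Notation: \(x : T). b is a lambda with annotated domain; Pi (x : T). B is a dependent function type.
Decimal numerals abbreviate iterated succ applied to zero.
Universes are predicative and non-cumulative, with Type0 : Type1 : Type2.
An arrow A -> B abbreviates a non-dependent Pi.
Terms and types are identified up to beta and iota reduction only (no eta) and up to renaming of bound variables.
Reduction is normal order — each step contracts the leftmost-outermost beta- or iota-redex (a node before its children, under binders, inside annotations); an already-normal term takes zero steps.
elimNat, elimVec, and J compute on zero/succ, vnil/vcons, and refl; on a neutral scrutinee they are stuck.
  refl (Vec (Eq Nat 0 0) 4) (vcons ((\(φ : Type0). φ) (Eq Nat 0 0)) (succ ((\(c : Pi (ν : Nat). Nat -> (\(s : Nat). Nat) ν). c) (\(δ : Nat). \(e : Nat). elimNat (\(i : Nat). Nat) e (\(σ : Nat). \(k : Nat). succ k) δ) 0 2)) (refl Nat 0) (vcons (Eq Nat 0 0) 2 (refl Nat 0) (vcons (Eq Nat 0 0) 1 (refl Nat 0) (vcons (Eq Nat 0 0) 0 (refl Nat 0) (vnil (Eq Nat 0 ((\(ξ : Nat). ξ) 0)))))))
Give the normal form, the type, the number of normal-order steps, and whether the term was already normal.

reduced normal form:
  refl (Vec (Eq Nat 0 0) 4) (vcons (Eq Nat 0 0) 3 (refl Nat 0) (vcons (Eq Nat 0 0) 2 (refl Nat 0) (vcons (Eq Nat 0 0) 1 (refl Nat 0) (vcons (Eq Nat 0 0) 0 (refl Nat 0) (vnil (Eq Nat 0 0))))))
the term's type:
  Eq (Vec (Eq Nat 0 0) 4) (vcons (Eq Nat 0 0) 3 (refl Nat 0) (vcons (Eq Nat 0 0) 2 (refl Nat 0) (vcons (Eq Nat 0 0) 1 (refl Nat 0) (vcons (Eq Nat 0 0) 0 (refl Nat 0) (vnil (Eq Nat 0 0)))))) (vcons (Eq Nat 0 0) 3 (refl Nat 0) (vcons (Eq Nat 0 0) 2 (refl Nat 0) (vcons (Eq Nat 0 0) 1 (refl Nat 0) (vcons (Eq Nat 0 0) 0 (refl Nat 0) (vnil (Eq Nat 0 0))))))
reduction steps (normal order): 6
term was already normal: no
first redex: a beta-redex


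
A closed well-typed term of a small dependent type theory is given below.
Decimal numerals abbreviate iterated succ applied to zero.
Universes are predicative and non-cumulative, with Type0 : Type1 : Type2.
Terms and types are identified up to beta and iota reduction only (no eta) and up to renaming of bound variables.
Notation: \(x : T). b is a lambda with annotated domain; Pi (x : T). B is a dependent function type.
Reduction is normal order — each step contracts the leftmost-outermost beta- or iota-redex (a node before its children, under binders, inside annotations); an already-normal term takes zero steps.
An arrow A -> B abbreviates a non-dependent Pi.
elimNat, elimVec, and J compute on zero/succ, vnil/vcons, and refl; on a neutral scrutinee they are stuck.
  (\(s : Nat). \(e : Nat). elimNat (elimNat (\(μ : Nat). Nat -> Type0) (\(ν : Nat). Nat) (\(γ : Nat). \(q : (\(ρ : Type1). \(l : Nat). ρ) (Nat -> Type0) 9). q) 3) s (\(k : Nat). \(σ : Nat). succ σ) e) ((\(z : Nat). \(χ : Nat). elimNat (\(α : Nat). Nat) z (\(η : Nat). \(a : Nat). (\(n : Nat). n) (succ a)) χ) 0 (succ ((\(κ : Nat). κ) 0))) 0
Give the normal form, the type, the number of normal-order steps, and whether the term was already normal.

resulting normal form:
  1
the term's type:
  Nat
steps to reach normal form (normal order): 12
term was already normal: no
first contracted redex: a beta-redex


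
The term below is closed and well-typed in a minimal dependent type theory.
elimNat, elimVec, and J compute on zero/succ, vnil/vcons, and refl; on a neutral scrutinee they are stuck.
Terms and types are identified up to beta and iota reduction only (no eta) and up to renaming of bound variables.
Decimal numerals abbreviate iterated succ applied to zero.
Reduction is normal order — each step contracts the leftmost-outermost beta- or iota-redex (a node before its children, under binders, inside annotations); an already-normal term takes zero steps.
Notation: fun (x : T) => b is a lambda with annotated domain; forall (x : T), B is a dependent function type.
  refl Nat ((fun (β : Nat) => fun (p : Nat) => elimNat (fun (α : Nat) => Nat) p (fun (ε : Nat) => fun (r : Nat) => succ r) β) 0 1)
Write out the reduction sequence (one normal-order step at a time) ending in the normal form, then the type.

normal-order reduction sequence:
  refl Nat ((fun (β : Nat) => fun (p : Nat) => elimNat (fun (α : Nat) => Nat) p (fun (ε : Nat) => fun (r : Nat) => succ r) β) 0 1)
  ~> refl Nat ((fun (β : Nat) => elimNat (fun (p : Nat) => Nat) β (fun (α : Nat) => fun (ε : Nat) => succ ε) 0) 1)
  ~> refl Nat (elimNat (fun (β : Nat) => Nat) 1 (fun (p : Nat) => fun (α : Nat) => succ α) 0)
  ~> refl Nat 1
inferred type:
  Eq Nat 1 1


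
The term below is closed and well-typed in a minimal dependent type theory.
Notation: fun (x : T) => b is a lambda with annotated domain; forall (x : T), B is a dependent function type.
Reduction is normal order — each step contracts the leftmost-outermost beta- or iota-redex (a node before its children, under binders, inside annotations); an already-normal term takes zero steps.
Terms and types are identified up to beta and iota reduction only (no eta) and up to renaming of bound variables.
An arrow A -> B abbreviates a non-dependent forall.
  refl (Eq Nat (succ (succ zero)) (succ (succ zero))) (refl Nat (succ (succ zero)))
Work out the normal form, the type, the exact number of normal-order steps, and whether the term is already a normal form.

reduced normal form:
  refl (Eq Nat (succ (succ zero)) (succ (succ zero))) (refl Nat (succ (succ zero)))
inferred type:
  Eq (Eq Nat (succ (succ zero)) (succ (succ zero))) (refl Nat (succ (succ zero))) (refl Nat (succ (succ zero)))
reduction steps (normal order): 0
term was already normal: yes


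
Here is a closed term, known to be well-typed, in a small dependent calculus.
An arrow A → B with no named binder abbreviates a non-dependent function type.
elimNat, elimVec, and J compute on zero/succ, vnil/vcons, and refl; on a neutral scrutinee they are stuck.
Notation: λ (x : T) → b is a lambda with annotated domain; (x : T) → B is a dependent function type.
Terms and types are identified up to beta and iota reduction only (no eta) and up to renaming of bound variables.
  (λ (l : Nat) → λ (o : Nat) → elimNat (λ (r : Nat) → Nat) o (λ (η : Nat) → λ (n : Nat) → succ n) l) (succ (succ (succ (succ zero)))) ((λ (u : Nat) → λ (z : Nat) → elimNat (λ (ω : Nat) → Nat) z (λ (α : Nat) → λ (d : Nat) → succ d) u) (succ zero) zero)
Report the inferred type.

type:
  Nat


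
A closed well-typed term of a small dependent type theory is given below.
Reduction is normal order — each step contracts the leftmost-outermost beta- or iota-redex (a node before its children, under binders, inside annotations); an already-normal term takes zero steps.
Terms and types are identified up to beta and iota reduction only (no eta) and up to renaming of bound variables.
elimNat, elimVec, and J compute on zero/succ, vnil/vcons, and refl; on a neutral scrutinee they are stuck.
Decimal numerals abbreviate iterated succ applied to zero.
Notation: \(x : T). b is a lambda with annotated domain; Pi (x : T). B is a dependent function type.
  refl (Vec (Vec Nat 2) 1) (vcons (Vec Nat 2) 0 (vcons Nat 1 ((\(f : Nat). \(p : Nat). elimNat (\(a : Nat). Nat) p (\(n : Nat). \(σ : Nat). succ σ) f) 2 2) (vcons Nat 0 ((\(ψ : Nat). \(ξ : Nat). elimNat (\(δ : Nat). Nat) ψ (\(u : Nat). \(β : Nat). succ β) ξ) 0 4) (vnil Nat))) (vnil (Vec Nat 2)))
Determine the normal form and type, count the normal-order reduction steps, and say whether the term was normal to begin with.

reduced normal form:
  refl (Vec (Vec Nat 2) 1) (vcons (Vec Nat 2) 0 (vcons Nat 1 4 (vcons Nat 0 4 (vnil Nat))) (vnil (Vec Nat 2)))
inferred type:
  Eq (Vec (Vec Nat 2) 1) (vcons (Vec Nat 2) 0 (vcons Nat 1 4 (vcons Nat 0 4 (vnil Nat))) (vnil (Vec Nat 2))) (vcons (Vec Nat 2) 0 (vcons Nat 1 4 (vcons Nat 0 4 (vnil Nat))) (vnil (Vec Nat 2)))
normal-order step count: 24
started in normal form: no
first redex: a beta-redex


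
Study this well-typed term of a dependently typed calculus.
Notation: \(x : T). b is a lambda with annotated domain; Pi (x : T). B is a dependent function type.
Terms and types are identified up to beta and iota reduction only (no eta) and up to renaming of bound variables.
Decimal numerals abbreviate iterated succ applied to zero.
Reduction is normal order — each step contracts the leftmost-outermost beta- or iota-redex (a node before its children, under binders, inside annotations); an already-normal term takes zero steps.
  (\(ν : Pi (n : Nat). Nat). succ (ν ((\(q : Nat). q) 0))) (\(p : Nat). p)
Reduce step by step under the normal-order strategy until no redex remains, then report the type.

normal-order reduction sequence:
  (\(ν : Pi (n : Nat). Nat). succ (ν ((\(q : Nat). q) 0))) (\(p : Nat). p)
  ~> succ ((\(ν : Nat). ν) ((\(n : Nat). n) 0))
  ~> succ ((\(ν : Nat). ν) 0)
  ~> 1
inferred type:
  Nat


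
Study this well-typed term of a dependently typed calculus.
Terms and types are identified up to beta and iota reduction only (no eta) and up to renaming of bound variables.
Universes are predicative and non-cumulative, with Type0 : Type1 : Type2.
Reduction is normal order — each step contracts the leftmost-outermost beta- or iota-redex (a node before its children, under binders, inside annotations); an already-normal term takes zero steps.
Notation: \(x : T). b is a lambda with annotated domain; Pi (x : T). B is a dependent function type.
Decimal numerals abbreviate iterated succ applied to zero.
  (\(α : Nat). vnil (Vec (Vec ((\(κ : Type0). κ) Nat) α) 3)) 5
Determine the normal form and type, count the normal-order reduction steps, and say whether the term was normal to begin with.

reduced normal form:
  vnil (Vec (Vec Nat 5) 3)
inferred type:
  Vec (Vec (Vec Nat 5) 3) 0
normal-order step count: 2
started in normal form: no
first contracted redex: a beta-redex


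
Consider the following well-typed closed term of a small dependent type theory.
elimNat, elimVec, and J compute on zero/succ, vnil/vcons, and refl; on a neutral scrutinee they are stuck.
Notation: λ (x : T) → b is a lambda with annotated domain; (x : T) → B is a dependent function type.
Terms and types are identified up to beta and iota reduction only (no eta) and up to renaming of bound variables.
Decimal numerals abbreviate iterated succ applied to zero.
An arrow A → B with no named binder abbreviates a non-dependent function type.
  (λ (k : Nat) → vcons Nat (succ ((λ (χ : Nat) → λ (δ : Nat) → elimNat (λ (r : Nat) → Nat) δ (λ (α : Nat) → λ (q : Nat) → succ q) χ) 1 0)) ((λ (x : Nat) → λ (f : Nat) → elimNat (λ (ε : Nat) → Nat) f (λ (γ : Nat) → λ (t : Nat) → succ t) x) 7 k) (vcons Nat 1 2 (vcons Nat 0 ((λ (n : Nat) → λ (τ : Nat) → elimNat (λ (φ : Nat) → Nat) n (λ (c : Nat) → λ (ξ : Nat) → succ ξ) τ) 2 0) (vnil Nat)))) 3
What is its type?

the term's type:
  Vec Nat 3


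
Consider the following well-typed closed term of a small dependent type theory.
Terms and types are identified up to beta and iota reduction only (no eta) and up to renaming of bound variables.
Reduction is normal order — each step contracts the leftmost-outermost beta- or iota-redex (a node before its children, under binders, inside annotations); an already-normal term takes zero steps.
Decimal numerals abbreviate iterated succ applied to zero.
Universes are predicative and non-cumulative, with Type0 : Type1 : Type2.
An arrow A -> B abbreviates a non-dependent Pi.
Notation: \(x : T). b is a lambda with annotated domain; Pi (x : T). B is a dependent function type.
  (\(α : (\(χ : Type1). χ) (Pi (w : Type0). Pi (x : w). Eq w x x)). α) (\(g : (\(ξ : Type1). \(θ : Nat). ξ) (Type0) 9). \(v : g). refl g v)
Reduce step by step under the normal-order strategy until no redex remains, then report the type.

reduction (normal order):
  (\(α : (\(χ : Type1). χ) (Pi (w : Type0). Pi (x : w). Eq w x x)). α) (\(g : (\(ξ : Type1). \(θ : Nat). ξ) (Type0) 9). \(v : g). refl g v)
  ~> \(α : (\(χ : Type1). \(w : Nat). χ) (Type0) 9). \(x : α). refl α x
  ~> \(α : (\(χ : Nat). Type0) 9). \(w : α). refl α w
  ~> \(α : Type0). \(χ : α). refl α χ
inferred type:
  Pi (α : Type0). Pi (χ : α). Eq α χ χ


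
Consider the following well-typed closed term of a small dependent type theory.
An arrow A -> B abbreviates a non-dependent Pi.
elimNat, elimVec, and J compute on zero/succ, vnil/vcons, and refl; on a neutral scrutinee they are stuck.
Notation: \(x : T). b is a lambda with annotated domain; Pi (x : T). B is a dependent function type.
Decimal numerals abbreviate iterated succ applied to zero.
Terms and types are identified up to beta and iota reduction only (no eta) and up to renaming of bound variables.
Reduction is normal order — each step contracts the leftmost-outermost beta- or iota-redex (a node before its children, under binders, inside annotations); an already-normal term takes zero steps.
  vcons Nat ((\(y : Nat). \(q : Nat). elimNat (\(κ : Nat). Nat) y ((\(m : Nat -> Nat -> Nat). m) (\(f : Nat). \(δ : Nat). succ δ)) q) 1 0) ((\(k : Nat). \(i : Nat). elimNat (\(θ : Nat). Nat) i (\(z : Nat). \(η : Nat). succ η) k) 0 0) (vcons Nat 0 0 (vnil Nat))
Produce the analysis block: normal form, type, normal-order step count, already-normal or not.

reduced normal form:
  vcons Nat 1 0 (vcons Nat 0 0 (vnil Nat))
the term's type:
  Vec Nat 2
reduction steps (normal order): 6
term was already normal: no
first redex: a beta-redex


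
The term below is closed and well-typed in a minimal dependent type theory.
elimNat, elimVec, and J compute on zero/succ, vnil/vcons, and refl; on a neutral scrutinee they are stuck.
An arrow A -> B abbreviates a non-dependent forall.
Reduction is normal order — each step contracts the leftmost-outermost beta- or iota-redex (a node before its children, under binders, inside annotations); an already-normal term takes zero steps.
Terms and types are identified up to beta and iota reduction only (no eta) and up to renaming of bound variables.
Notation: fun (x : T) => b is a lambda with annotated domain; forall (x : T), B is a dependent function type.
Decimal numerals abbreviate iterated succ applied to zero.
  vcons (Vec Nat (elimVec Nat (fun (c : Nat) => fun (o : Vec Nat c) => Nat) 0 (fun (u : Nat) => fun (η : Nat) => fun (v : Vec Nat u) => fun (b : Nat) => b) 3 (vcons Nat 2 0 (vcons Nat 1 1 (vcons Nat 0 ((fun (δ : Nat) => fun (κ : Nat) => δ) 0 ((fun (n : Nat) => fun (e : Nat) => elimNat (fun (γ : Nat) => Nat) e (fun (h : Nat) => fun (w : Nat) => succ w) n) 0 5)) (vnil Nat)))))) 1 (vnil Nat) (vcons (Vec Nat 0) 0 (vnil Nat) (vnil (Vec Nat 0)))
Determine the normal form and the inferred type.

normal form:
  vcons (Vec Nat 0) 1 (vnil Nat) (vcons (Vec Nat 0) 0 (vnil Nat) (vnil (Vec Nat 0)))
inferred type:
  Vec (Vec Nat 0) 2


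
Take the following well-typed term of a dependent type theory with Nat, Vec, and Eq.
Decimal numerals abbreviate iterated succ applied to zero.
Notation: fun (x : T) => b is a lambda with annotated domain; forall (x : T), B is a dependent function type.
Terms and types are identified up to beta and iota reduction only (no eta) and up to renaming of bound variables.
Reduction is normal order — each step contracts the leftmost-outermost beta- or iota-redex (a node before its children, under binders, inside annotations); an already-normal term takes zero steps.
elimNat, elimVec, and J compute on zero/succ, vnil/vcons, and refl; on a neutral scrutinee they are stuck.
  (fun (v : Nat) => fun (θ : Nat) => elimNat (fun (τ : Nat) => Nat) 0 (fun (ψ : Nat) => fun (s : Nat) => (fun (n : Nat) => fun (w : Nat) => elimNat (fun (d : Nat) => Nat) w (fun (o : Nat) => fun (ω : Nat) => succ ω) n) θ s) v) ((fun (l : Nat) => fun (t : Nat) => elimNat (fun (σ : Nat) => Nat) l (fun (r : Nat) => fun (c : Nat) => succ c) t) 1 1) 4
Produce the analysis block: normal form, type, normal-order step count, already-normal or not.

reduced normal form:
  8
inferred type:
  Nat
normal-order step count: 30
started in normal form: no
first redex: a beta-redex


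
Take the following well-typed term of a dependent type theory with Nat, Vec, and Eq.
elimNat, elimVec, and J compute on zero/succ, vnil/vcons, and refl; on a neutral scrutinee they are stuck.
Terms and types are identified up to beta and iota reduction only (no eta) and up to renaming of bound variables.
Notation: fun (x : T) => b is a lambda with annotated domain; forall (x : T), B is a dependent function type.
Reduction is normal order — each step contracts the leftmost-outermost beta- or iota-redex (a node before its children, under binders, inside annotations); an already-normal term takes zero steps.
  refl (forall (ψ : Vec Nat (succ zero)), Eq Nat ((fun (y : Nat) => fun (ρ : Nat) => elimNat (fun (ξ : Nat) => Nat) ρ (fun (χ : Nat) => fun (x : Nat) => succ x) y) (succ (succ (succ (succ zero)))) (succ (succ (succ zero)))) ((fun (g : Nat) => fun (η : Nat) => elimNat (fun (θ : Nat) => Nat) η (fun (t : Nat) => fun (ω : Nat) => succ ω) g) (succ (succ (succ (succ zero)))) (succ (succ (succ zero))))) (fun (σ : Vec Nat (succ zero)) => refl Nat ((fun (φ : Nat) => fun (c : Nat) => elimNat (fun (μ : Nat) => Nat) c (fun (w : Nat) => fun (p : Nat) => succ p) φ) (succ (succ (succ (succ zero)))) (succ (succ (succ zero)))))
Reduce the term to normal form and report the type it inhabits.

reduced normal form:
  refl (forall (ψ : Vec Nat (succ zero)), Eq Nat (succ (succ (succ (succ (succ (succ (succ zero))))))) (succ (succ (succ (succ (succ (succ (succ zero)))))))) (fun (y : Vec Nat (succ zero)) => refl Nat (succ (succ (succ (succ (succ (succ (succ zero))))))))
type:
  Eq (forall (ψ : Vec Nat (succ zero)), Eq Nat (succ (succ (succ (succ (succ (succ (succ zero))))))) (succ (succ (succ (succ (succ (succ (succ zero)))))))) (fun (y : Vec Nat (succ zero)) => refl Nat (succ (succ (succ (succ (succ (succ (succ zero)))))))) (fun (ρ : Vec Nat (succ zero)) => refl Nat (succ (succ (succ (succ (succ (succ (succ zero))))))))
observation: contracting a beta-redex first, the term normalizes in 45 steps.


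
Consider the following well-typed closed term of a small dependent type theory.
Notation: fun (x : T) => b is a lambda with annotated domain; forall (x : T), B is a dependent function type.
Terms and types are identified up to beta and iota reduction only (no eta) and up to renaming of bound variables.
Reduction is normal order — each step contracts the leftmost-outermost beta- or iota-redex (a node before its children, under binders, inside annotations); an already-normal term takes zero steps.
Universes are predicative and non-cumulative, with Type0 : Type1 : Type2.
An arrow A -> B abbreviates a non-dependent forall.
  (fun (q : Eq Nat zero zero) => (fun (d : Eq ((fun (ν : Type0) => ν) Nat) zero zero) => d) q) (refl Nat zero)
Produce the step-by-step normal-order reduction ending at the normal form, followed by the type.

normal-order reduction sequence:
  (fun (q : Eq Nat zero zero) => (fun (d : Eq ((fun (ν : Type0) => ν) Nat) zero zero) => d) q) (refl Nat zero)
  ~> (fun (q : Eq ((fun (d : Type0) => d) Nat) zero zero) => q) (refl Nat zero)
  ~> refl Nat zero
the term's type:
  Eq Nat zero zero


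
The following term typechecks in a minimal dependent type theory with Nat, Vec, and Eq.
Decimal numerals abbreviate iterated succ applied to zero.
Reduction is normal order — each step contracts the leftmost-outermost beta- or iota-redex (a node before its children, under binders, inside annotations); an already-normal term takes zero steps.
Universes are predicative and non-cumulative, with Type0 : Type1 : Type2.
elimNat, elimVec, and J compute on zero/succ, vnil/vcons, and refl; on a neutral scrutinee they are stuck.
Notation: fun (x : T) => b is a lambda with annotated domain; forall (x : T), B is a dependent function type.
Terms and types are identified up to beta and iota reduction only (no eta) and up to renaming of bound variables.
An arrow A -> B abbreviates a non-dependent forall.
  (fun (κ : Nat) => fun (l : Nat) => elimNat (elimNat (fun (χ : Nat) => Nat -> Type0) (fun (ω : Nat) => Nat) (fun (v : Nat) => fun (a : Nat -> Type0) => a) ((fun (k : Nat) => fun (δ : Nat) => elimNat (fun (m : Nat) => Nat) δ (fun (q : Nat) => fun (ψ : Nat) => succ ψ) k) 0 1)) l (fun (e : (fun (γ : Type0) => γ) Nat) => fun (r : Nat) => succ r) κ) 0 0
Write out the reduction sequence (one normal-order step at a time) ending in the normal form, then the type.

normal-order reduction:
  (fun (κ : Nat) => fun (l : Nat) => elimNat (elimNat (fun (χ : Nat) => Nat -> Type0) (fun (ω : Nat) => Nat) (fun (v : Nat) => fun (a : Nat -> Type0) => a) ((fun (k : Nat) => fun (δ : Nat) => elimNat (fun (m : Nat) => Nat) δ (fun (q : Nat) => fun (ψ : Nat) => succ ψ) k) 0 1)) l (fun (e : (fun (γ : Type0) => γ) Nat) => fun (r : Nat) => succ r) κ) 0 0
  ~> (fun (κ : Nat) => elimNat (elimNat (fun (l : Nat) => Nat -> Type0) (fun (χ : Nat) => Nat) (fun (ω : Nat) => fun (v : Nat -> Type0) => v) ((fun (a : Nat) => fun (k : Nat) => elimNat (fun (δ : Nat) => Nat) k (fun (m : Nat) => fun (q : Nat) => succ q) a) 0 1)) κ (fun (ψ : (fun (e : Type0) => e) Nat) => fun (γ : Nat) => succ γ) 0) 0
  ~> elimNat (elimNat (fun (κ : Nat) => Nat -> Type0) (fun (l : Nat) => Nat) (fun (χ : Nat) => fun (ω : Nat -> Type0) => ω) ((fun (v : Nat) => fun (a : Nat) => elimNat (fun (k : Nat) => Nat) a (fun (δ : Nat) => fun (m : Nat) => succ m) v) 0 1)) 0 (fun (q : (fun (ψ : Type0) => ψ) Nat) => fun (e : Nat) => succ e) 0
  ~> 0
type:
  Nat


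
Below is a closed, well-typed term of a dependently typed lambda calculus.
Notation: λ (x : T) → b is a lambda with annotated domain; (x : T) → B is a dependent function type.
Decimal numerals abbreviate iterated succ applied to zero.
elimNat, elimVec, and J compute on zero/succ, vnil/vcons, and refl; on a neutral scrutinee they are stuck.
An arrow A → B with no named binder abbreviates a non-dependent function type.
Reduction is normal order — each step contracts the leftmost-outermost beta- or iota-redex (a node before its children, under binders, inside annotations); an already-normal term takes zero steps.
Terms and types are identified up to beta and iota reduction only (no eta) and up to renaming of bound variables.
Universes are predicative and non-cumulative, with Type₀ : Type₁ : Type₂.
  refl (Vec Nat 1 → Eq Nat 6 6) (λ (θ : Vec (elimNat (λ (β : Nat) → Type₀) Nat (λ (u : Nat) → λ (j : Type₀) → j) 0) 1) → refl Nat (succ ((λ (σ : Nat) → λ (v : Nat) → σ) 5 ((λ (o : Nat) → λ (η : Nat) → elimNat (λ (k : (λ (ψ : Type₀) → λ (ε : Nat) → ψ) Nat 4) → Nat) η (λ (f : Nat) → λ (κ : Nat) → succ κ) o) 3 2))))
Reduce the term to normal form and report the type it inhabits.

resulting normal form:
  refl (Vec Nat 1 → Eq Nat 6 6) (λ (θ : Vec Nat 1) → refl Nat 6)
the term's type:
  Eq (Vec Nat 1 → Eq Nat 6 6) (λ (θ : Vec Nat 1) → refl Nat 6) (λ (β : Vec Nat 1) → refl Nat 6)
observation: the first redex contracted is an elimNat iota-redex; the normal form is reached in 3 normal-order steps.


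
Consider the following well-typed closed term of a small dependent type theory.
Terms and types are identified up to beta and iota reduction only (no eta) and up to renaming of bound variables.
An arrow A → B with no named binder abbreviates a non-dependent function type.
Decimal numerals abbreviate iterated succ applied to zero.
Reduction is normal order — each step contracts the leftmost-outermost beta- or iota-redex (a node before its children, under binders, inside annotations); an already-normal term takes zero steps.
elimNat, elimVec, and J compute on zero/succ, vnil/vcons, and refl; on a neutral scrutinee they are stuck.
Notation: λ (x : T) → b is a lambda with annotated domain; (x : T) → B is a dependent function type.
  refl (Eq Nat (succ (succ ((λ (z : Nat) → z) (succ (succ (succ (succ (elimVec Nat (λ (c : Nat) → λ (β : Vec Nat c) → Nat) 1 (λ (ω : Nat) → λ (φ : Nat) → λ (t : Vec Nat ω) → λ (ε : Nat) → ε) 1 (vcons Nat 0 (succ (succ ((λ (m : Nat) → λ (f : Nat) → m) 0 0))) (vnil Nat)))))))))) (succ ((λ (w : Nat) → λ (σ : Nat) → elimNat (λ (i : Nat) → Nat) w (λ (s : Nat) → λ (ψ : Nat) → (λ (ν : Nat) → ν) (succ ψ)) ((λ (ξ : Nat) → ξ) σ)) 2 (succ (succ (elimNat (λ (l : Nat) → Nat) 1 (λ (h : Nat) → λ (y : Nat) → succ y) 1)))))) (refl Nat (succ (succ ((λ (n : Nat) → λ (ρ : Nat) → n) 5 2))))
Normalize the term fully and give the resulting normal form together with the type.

resulting normal form:
  refl (Eq Nat 7 7) (refl Nat 7)
inferred type:
  Eq (Eq Nat 7 7) (refl Nat 7) (refl Nat 7)
observation: contracting a beta-redex first, the term normalizes in 30 steps.


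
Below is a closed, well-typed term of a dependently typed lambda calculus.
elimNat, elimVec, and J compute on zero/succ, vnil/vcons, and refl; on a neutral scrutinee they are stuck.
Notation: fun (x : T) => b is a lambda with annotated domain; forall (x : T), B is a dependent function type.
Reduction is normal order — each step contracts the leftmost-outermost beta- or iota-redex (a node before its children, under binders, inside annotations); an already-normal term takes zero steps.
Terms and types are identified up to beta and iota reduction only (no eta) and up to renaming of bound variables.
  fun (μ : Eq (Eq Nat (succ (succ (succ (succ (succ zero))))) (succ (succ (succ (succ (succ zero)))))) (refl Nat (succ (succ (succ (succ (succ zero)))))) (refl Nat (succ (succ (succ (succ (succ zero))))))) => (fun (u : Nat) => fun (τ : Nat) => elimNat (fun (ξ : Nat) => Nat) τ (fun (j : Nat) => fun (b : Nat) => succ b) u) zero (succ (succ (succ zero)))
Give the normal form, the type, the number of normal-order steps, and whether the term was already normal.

resulting normal form:
  fun (μ : Eq (Eq Nat (succ (succ (succ (succ (succ zero))))) (succ (succ (succ (succ (succ zero)))))) (refl Nat (succ (succ (succ (succ (succ zero)))))) (refl Nat (succ (succ (succ (succ (succ zero))))))) => succ (succ (succ zero))
inferred type:
  forall (μ : Eq (Eq Nat (succ (succ (succ (succ (succ zero))))) (succ (succ (succ (succ (succ zero)))))) (refl Nat (succ (succ (succ (succ (succ zero)))))) (refl Nat (succ (succ (succ (succ (succ zero))))))), Nat
normal-order step count: 3
started in normal form: no
first contracted redex: a beta-redex


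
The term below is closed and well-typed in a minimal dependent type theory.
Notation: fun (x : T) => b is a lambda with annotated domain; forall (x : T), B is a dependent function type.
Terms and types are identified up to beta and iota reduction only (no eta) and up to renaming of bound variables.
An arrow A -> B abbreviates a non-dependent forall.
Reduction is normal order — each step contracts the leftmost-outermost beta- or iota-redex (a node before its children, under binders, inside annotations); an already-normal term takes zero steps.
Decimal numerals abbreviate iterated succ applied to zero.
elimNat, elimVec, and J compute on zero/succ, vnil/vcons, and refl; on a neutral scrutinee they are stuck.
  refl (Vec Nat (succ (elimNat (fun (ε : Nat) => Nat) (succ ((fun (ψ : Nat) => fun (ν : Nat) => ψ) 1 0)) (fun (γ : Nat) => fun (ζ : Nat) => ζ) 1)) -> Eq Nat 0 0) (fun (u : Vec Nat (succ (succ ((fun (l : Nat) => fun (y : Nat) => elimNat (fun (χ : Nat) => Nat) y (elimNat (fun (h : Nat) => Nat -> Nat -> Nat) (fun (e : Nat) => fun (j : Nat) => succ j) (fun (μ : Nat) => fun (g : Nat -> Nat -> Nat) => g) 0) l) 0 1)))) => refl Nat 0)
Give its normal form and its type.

resulting normal form:
  refl (Vec Nat 3 -> Eq Nat 0 0) (fun (ε : Vec Nat 3) => refl Nat 0)
the term's type:
  Eq (Vec Nat 3 -> Eq Nat 0 0) (fun (ε : Vec Nat 3) => refl Nat 0) (fun (ψ : Vec Nat 3) => refl Nat 0)
observation: the term reaches its normal form after 9 normal-order steps.


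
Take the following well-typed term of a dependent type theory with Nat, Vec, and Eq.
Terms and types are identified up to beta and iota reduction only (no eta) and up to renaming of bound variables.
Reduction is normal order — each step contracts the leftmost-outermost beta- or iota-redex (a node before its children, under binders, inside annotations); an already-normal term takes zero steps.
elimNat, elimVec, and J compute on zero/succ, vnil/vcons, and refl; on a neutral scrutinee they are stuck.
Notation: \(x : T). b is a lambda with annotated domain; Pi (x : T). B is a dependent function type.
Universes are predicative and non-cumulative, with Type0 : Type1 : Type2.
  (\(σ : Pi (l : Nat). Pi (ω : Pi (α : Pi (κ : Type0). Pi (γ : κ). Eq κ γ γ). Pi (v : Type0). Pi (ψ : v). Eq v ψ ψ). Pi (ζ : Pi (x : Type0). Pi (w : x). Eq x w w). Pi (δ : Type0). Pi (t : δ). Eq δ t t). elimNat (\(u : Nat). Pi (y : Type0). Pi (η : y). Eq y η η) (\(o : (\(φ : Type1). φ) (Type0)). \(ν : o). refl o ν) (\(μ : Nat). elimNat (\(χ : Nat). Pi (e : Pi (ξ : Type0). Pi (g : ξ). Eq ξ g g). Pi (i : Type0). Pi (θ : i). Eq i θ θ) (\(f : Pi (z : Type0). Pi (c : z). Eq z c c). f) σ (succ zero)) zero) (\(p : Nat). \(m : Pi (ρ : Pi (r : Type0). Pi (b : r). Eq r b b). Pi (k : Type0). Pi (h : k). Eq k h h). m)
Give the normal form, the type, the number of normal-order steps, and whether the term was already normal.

reduced normal form:
  \(σ : Type0). \(l : σ). refl σ l
the term's type:
  Pi (σ : Type0). Pi (l : σ). Eq σ l l
reduction steps (normal order): 3
term was already normal: no
first redex: a beta-redex


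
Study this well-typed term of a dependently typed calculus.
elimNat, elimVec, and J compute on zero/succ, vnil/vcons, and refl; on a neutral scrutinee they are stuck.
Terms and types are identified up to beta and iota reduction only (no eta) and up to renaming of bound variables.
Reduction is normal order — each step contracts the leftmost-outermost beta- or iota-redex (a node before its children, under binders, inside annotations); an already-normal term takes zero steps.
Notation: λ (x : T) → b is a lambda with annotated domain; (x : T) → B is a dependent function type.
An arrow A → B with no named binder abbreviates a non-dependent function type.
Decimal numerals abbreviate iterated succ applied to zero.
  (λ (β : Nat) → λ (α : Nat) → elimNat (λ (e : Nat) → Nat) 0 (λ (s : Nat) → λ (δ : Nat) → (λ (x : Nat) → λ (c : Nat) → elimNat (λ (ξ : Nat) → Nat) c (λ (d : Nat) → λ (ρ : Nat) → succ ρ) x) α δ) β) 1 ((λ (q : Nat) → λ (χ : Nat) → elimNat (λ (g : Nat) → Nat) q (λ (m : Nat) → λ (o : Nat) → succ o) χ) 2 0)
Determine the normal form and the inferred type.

normal form:
  2
the term's type:
  Nat


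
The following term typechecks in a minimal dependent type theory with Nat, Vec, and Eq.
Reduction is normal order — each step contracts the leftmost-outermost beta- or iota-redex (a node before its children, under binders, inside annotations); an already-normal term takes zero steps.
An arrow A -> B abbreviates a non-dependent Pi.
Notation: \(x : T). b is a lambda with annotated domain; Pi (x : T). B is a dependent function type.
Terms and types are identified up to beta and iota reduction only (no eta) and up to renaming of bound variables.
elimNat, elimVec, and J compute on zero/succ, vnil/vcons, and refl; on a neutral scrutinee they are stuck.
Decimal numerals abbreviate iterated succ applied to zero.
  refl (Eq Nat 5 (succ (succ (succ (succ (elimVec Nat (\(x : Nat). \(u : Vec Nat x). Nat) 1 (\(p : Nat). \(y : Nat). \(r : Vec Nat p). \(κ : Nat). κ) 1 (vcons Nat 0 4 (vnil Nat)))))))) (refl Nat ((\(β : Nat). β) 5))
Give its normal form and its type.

resulting normal form:
  refl (Eq Nat 5 5) (refl Nat 5)
type:
  Eq (Eq Nat 5 5) (refl Nat 5) (refl Nat 5)


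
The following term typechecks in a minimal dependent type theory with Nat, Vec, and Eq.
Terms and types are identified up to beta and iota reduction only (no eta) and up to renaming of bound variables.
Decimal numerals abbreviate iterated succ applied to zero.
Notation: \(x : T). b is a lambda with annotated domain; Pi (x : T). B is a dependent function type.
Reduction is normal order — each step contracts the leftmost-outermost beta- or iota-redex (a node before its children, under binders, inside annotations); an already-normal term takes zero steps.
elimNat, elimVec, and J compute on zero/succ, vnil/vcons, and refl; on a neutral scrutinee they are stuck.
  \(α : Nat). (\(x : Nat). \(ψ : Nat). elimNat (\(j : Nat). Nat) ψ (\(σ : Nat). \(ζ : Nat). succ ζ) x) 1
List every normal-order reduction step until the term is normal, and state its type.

normal-order reduction:
  \(α : Nat). (\(x : Nat). \(ψ : Nat). elimNat (\(j : Nat). Nat) ψ (\(σ : Nat). \(ζ : Nat). succ ζ) x) 1
  ~> \(α : Nat). \(x : Nat). elimNat (\(ψ : Nat). Nat) x (\(j : Nat). \(σ : Nat). succ σ) 1
  ~> \(α : Nat). \(x : Nat). (\(ψ : Nat). \(j : Nat). succ j) 0 (elimNat (\(σ : Nat). Nat) x (\(ζ : Nat). \(e : Nat). succ e) 0)
  ~> \(α : Nat). \(x : Nat). (\(ψ : Nat). succ ψ) (elimNat (\(j : Nat). Nat) x (\(σ : Nat). \(ζ : Nat). succ ζ) 0)
  ~> \(α : Nat). \(x : Nat). succ (elimNat (\(ψ : Nat). Nat) x (\(j : Nat). \(σ : Nat). succ σ) 0)
  ~> \(α : Nat). \(x : Nat). succ x
the term's type:
  Pi (α : Nat). Pi (x : Nat). Nat


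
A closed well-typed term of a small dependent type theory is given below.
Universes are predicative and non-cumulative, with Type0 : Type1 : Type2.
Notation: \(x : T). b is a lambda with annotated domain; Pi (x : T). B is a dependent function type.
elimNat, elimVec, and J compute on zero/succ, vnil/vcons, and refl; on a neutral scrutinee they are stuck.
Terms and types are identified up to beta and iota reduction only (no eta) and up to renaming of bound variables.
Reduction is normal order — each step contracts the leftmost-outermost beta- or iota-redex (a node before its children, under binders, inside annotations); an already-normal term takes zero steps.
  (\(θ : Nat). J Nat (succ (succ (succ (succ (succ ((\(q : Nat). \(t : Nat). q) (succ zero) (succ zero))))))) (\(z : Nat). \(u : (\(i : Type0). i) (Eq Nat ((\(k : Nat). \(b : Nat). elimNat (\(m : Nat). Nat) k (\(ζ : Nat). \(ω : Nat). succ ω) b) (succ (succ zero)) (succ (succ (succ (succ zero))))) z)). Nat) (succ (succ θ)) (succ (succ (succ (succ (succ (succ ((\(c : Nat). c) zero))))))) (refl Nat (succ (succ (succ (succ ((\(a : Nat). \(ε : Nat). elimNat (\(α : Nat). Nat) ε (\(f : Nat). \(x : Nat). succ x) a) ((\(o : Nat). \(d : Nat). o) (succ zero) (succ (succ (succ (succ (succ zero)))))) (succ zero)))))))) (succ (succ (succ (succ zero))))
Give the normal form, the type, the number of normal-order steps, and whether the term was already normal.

resulting normal form:
  succ (succ (succ (succ (succ (succ zero)))))
inferred type:
  Nat
reduction steps (normal order): 2
term was already normal: no
first contracted redex: a beta-redex


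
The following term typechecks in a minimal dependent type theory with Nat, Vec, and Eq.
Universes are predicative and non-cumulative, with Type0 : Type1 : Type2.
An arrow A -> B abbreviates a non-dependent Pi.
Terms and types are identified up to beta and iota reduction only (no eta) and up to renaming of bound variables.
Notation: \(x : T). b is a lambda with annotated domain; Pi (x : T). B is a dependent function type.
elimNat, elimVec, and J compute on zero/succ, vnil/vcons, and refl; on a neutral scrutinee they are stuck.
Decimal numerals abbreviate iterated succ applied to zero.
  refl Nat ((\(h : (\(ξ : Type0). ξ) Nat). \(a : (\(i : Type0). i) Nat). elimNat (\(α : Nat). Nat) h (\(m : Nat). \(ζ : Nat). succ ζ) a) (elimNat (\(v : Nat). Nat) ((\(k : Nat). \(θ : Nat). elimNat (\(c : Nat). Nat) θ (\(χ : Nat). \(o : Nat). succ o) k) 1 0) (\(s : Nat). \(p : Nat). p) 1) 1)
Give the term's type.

type:
  Eq Nat 2 2
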